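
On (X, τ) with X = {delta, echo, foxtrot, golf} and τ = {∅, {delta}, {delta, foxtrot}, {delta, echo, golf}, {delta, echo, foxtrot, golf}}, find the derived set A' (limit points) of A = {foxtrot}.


A' = ∅

For each x ∈ X, list the open sets U ∈ τ with x ∈ U, then check whether U ∩ (A ∖ {x}) ≠ ∅ for every such U.
  x = delta: open {delta} ∋ x has {delta} ∩ (A ∖ {delta}) = ∅, so x is NOT a limit point.
  x = echo: open {delta, echo, golf} ∋ x has {delta, echo, golf} ∩ (A ∖ {echo}) = ∅, so x is NOT a limit point.
  x = foxtrot: open {delta, foxtrot} ∋ x has {delta, foxtrot} ∩ (A ∖ {foxtrot}) = ∅, so x is NOT a limit point.
  x = golf: open {delta, echo, golf} ∋ x has {delta, echo, golf} ∩ (A ∖ {golf}) = ∅, so x is NOT a limit point.
Collecting: A' = ∅.


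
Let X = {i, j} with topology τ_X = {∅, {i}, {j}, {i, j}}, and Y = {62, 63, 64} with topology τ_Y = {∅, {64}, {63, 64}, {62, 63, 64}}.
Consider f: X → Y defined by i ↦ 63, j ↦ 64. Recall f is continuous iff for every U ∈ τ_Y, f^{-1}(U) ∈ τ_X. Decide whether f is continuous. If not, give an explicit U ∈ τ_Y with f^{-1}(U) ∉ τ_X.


f IS continuous.

Compute f^{-1}(U) for each U ∈ τ_Y:
  U = ∅: f^{-1}(U) = ∅ ∈ τ_X ✓.
  U = {64}: f^{-1}(U) = {j} ∈ τ_X ✓.
  U = {63, 64}: f^{-1}(U) = {i, j} ∈ τ_X ✓.
  U = {62, 63, 64}: f^{-1}(U) = {i, j} ∈ τ_X ✓.
Every preimage lies in τ_X, so f IS continuous.


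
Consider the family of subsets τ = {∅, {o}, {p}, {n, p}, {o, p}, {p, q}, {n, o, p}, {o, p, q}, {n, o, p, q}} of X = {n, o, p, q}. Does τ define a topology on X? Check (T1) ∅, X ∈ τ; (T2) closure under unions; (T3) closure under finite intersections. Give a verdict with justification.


τ is NOT a topology on X.

Axiom (T1): ∅ ∈ τ? Yes; X ∈ τ? Yes.
Axiom (T2/T3): check pairwise unions and intersections of members of τ.
Counterexample for (T2): {n, p} ∪ {p, q} = {n, p, q} ∉ τ. Therefore τ is NOT a topology.


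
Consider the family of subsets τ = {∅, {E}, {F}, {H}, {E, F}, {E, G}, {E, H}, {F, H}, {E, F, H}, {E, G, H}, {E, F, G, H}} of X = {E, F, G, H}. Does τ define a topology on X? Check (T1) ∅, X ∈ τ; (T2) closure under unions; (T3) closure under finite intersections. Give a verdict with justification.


τ is NOT a topology on X.

Axiom (T1): ∅ ∈ τ? Yes; X ∈ τ? Yes.
Axiom (T2/T3): check pairwise unions and intersections of members of τ.
Counterexample for (T2): {F} ∪ {E, G} = {E, F, G} ∉ τ. Therefore τ is NOT a topology.


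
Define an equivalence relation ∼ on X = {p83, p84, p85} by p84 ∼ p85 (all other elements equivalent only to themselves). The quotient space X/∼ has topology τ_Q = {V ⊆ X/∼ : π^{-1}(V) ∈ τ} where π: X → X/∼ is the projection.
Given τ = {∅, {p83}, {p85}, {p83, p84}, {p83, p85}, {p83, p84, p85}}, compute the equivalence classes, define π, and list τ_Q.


X/∼ = {[p83], [p84=p85]}; |τ_Q| = 3.

Equivalence classes: [p83], [p84=p85].
Quotient map π: X → X/∼ sends p83 ↦ [p83], p84 ↦ [p84=p85], p85 ↦ [p84=p85].
For each subset V ⊆ X/∼, compute π^{-1}(V) ⊆ X and check whether π^{-1}(V) ∈ τ. V is open in τ_Q iff π^{-1}(V) ∈ τ.
  V = {}: π^{-1}(V) = ∅ ∈ τ ✓.
  V = {[p83]}: π^{-1}(V) = {p83} ∈ τ ✓.
  V = {[p84=p85]}: π^{-1}(V) = {p84, p85} ∉ τ ✗.
  V = {[p83], [p84=p85]}: π^{-1}(V) = {p83, p84, p85} ∈ τ ✓.
Open sets in the quotient: τ_Q = {{}, {[p83]}, {[p83], [p84=p85]}} (3 elements).


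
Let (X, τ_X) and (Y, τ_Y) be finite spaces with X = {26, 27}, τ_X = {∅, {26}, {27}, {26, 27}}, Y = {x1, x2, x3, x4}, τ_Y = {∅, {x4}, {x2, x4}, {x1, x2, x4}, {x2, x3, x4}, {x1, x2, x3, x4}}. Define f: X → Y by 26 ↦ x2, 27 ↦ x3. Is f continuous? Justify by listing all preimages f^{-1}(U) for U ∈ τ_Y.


f IS continuous.

Compute f^{-1}(U) for each U ∈ τ_Y:
  U = ∅: f^{-1}(U) = ∅ ∈ τ_X ✓.
  U = {x4}: f^{-1}(U) = ∅ ∈ τ_X ✓.
  U = {x2, x4}: f^{-1}(U) = {26} ∈ τ_X ✓.
  U = {x1, x2, x4}: f^{-1}(U) = {26} ∈ τ_X ✓.
  U = {x2, x3, x4}: f^{-1}(U) = {26, 27} ∈ τ_X ✓.
  U = {x1, x2, x3, x4}: f^{-1}(U) = {26, 27} ∈ τ_X ✓.
Every preimage lies in τ_X, so f IS continuous.


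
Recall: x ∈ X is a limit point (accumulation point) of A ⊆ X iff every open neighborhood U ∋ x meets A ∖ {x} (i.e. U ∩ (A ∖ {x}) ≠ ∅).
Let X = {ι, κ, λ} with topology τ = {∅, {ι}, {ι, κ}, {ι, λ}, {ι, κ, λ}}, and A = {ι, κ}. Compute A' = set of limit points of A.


A' = {κ, λ}

For each x ∈ X, list the open sets U ∈ τ with x ∈ U, then check whether U ∩ (A ∖ {x}) ≠ ∅ for every such U.
  x = ι: open {ι} ∋ x has {ι} ∩ (A ∖ {ι}) = ∅, so x is NOT a limit point.
  x = κ: opens ∋ x are {ι, κ}, {ι, κ, λ}; each meets A ∖ {κ}, so x IS a limit point.
  x = λ: opens ∋ x are {ι, λ}, {ι, κ, λ}; each meets A ∖ {λ}, so x IS a limit point.
Collecting: A' = {κ, λ}.


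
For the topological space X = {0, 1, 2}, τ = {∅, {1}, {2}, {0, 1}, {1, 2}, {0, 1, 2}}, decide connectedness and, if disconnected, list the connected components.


(X, τ) is disconnected; components = [{2}, {0, 1}].

Find clopen sets (U ∈ τ with X ∖ U ∈ τ):
  U = ∅, X ∖ U = {0, 1, 2} — both open, so U is clopen.
  U = {2}, X ∖ U = {0, 1} — both open, so U is clopen.
  U = {0, 1}, X ∖ U = {2} — both open, so U is clopen.
  U = {0, 1, 2}, X ∖ U = ∅ — both open, so U is clopen.
Nontrivial clopen(s) exist: e.g. {2}. So (X, τ) is disconnected.
Compute connected components by grouping points that agree on all clopens:
  component: {2}
  component: {0, 1}


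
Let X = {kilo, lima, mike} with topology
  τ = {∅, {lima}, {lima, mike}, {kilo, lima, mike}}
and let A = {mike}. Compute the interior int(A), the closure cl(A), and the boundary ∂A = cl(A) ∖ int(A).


int(A) = ∅, cl(A) = {kilo, mike}, ∂A = {kilo, mike}.

Closed sets in (X, τ) are complements of opens:
  closed(X, τ) = {∅, {kilo}, {kilo, mike}, {kilo, lima, mike}}.
int(A) = ⋃ {U ∈ τ : U ⊆ A}. Opens contained in A: ∅.
Taking the union of these: int(A) = ∅.
cl(A) = ⋂ {C closed : A ⊆ C}. Closed sets containing A: {kilo, mike}, {kilo, lima, mike}.
Intersecting these: cl(A) = {kilo, mike}.
∂A = cl(A) ∖ int(A) = {kilo, mike} ∖ ∅ = {kilo, mike}.


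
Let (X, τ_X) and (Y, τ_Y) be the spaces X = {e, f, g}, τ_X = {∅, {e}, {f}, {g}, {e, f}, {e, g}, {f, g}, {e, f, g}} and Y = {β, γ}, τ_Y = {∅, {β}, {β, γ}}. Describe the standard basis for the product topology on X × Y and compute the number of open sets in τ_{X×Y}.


Basis B = {∅ × ∅, {e} × {β}, {f} × {β}, {g} × {β}, {e} × {β, γ}, {e, f} × {β}, {e, g} × {β}, {f} × {β, γ}, {f, g} × {β}, {g} × {β, γ}, {e, f, g} × {β}, {e, f} × {β, γ}, {e, g} × {β, γ}, {f, g} × {β, γ}, {e, f, g} × {β, γ}}; |τ_{X×Y}| = 27.

Enumerate products U × V with U ∈ τ_X, V ∈ τ_Y (deduplicated):
  ∅ × ∅ = {} (∅)
  {e} × {β} = {(e,β)}
  {f} × {β} = {(f,β)}
  {g} × {β} = {(g,β)}
  {e} × {β, γ} = {(e,β), (e,γ)}
  {e, f} × {β} = {(e,β), (f,β)}
  {e, g} × {β} = {(e,β), (g,β)}
  {f} × {β, γ} = {(f,β), (f,γ)}
  {f, g} × {β} = {(f,β), (g,β)}
  {g} × {β, γ} = {(g,β), (g,γ)}
  {e, f, g} × {β} = {(e,β), (f,β), (g,β)}
  {e, f} × {β, γ} = {(e,β), (e,γ), (f,β), (f,γ)}
  {e, g} × {β, γ} = {(e,β), (e,γ), (g,β), (g,γ)}
  {f, g} × {β, γ} = {(f,β), (f,γ), (g,β), (g,γ)}
  {e, f, g} × {β, γ} = {(e,β), (e,γ), (f,β), (f,γ), (g,β), (g,γ)}
These 15 distinct sets form the basis B.
Close under arbitrary unions to get τ_{X×Y}; counting gives |τ_{X×Y}| = 27.


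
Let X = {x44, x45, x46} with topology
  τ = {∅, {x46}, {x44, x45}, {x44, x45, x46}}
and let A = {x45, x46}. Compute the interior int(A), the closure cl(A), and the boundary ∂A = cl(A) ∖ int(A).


int(A) = {x46}, cl(A) = {x44, x45, x46}, ∂A = {x44, x45}.

Closed sets in (X, τ) are complements of opens:
  closed(X, τ) = {∅, {x46}, {x44, x45}, {x44, x45, x46}}.
int(A) = ⋃ {U ∈ τ : U ⊆ A}. Opens contained in A: ∅, {x46}.
Taking the union of these: int(A) = {x46}.
cl(A) = ⋂ {C closed : A ⊆ C}. Closed sets containing A: {x44, x45, x46}.
Intersecting these: cl(A) = {x44, x45, x46}.
∂A = cl(A) ∖ int(A) = {x44, x45, x46} ∖ {x46} = {x44, x45}.


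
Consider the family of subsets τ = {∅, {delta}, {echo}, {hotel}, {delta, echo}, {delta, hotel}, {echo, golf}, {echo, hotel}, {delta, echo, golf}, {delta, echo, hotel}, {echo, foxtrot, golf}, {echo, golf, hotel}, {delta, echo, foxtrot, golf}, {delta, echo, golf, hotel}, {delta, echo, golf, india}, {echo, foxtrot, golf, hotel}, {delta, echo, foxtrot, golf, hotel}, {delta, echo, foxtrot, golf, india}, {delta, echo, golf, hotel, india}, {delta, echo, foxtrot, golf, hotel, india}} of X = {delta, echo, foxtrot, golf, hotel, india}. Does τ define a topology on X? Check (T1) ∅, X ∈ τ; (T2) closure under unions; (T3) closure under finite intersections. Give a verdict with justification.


τ IS a topology on X.

Axiom (T1): ∅ ∈ τ? Yes; X ∈ τ? Yes.
Axiom (T2/T3): check pairwise unions and intersections of members of τ.
All pairwise intersections and unions checked — each lies in τ. Therefore τ satisfies (T1), (T2), (T3): it IS a topology on X.


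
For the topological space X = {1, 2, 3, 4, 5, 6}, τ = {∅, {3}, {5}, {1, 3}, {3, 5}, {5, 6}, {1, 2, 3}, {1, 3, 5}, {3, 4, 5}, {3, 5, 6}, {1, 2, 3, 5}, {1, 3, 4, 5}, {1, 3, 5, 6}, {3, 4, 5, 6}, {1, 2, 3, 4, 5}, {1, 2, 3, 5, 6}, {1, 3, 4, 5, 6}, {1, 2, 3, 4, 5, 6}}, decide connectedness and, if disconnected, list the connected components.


(X, τ) is connected.

Find clopen sets (U ∈ τ with X ∖ U ∈ τ):
  U = ∅, X ∖ U = {1, 2, 3, 4, 5, 6} — both open, so U is clopen.
  U = {1, 2, 3, 4, 5, 6}, X ∖ U = ∅ — both open, so U is clopen.
Only trivial clopens (∅ and X) exist, so (X, τ) is connected.
Compute connected components by grouping points that agree on all clopens:
  component: {1, 2, 3, 4, 5, 6}


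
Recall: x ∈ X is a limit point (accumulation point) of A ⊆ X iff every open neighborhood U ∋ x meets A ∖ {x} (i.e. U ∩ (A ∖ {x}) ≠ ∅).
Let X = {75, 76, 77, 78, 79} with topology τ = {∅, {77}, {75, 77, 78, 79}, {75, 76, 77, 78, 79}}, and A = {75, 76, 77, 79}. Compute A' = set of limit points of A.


A' = {75, 76, 78, 79}

For each x ∈ X, list the open sets U ∈ τ with x ∈ U, then check whether U ∩ (A ∖ {x}) ≠ ∅ for every such U.
  x = 75: opens ∋ x are {75, 77, 78, 79}, {75, 76, 77, 78, 79}; each meets A ∖ {75}, so x IS a limit point.
  x = 76: opens ∋ x are {75, 76, 77, 78, 79}; each meets A ∖ {76}, so x IS a limit point.
  x = 77: open {77} ∋ x has {77} ∩ (A ∖ {77}) = ∅, so x is NOT a limit point.
  x = 78: opens ∋ x are {75, 77, 78, 79}, {75, 76, 77, 78, 79}; each meets A ∖ {78}, so x IS a limit point.
  x = 79: opens ∋ x are {75, 77, 78, 79}, {75, 76, 77, 78, 79}; each meets A ∖ {79}, so x IS a limit point.
Collecting: A' = {75, 76, 78, 79}.


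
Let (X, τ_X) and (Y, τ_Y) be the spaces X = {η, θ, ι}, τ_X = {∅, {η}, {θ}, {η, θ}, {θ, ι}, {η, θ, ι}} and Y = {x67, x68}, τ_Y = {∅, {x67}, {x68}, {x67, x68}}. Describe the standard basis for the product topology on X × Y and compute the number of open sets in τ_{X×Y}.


Basis B = {∅ × ∅, {η} × {x67}, {η} × {x68}, {θ} × {x67}, {θ} × {x68}, {η} × {x67, x68}, {η, θ} × {x67}, {η, θ} × {x68}, {θ} × {x67, x68}, {θ, ι} × {x67}, {θ, ι} × {x68}, {η, θ, ι} × {x67}, {η, θ, ι} × {x68}, {η, θ} × {x67, x68}, {θ, ι} × {x67, x68}, {η, θ, ι} × {x67, x68}}; |τ_{X×Y}| = 36.

Enumerate products U × V with U ∈ τ_X, V ∈ τ_Y (deduplicated):
  ∅ × ∅ = {} (∅)
  {η} × {x67} = {(η,x67)}
  {η} × {x68} = {(η,x68)}
  {θ} × {x67} = {(θ,x67)}
  {θ} × {x68} = {(θ,x68)}
  {η} × {x67, x68} = {(η,x67), (η,x68)}
  {η, θ} × {x67} = {(η,x67), (θ,x67)}
  {η, θ} × {x68} = {(η,x68), (θ,x68)}
  {θ} × {x67, x68} = {(θ,x67), (θ,x68)}
  {θ, ι} × {x67} = {(θ,x67), (ι,x67)}
  {θ, ι} × {x68} = {(θ,x68), (ι,x68)}
  {η, θ, ι} × {x67} = {(η,x67), (θ,x67), (ι,x67)}
  {η, θ, ι} × {x68} = {(η,x68), (θ,x68), (ι,x68)}
  {η, θ} × {x67, x68} = {(η,x67), (η,x68), (θ,x67), (θ,x68)}
  {θ, ι} × {x67, x68} = {(θ,x67), (θ,x68), (ι,x67), (ι,x68)}
  {η, θ, ι} × {x67, x68} = {(η,x67), (η,x68), (θ,x67), (θ,x68), (ι,x67), (ι,x68)}
These 16 distinct sets form the basis B.
Close under arbitrary unions to get τ_{X×Y}; counting gives |τ_{X×Y}| = 36.


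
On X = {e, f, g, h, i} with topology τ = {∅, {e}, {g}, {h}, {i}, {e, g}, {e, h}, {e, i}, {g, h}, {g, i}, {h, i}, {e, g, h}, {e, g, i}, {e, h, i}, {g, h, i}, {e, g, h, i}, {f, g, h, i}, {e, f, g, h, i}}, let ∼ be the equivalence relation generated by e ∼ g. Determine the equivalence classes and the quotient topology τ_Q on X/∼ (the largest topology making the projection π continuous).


X/∼ = {[e=g], [f], [h], [i]}; |τ_Q| = 9.

Equivalence classes: [e=g], [f], [h], [i].
Quotient map π: X → X/∼ sends e ↦ [e=g], f ↦ [f], g ↦ [e=g], h ↦ [h], i ↦ [i].
For each subset V ⊆ X/∼, compute π^{-1}(V) ⊆ X and check whether π^{-1}(V) ∈ τ. V is open in τ_Q iff π^{-1}(V) ∈ τ.
  V = {}: π^{-1}(V) = ∅ ∈ τ ✓.
  V = {[e=g]}: π^{-1}(V) = {e, g} ∈ τ ✓.
  V = {[f]}: π^{-1}(V) = {f} ∉ τ ✗.
  V = {[e=g], [f]}: π^{-1}(V) = {e, f, g} ∉ τ ✗.
  V = {[h]}: π^{-1}(V) = {h} ∈ τ ✓.
  V = {[e=g], [h]}: π^{-1}(V) = {e, g, h} ∈ τ ✓.
  V = {[f], [h]}: π^{-1}(V) = {f, h} ∉ τ ✗.
  V = {[e=g], [f], [h]}: π^{-1}(V) = {e, f, g, h} ∉ τ ✗.
  V = {[i]}: π^{-1}(V) = {i} ∈ τ ✓.
  V = {[e=g], [i]}: π^{-1}(V) = {e, g, i} ∈ τ ✓.
  V = {[f], [i]}: π^{-1}(V) = {f, i} ∉ τ ✗.
  V = {[e=g], [f], [i]}: π^{-1}(V) = {e, f, g, i} ∉ τ ✗.
  V = {[h], [i]}: π^{-1}(V) = {h, i} ∈ τ ✓.
  V = {[e=g], [h], [i]}: π^{-1}(V) = {e, g, h, i} ∈ τ ✓.
  V = {[f], [h], [i]}: π^{-1}(V) = {f, h, i} ∉ τ ✗.
  V = {[e=g], [f], [h], [i]}: π^{-1}(V) = {e, f, g, h, i} ∈ τ ✓.
Open sets in the quotient: τ_Q = {{}, {[e=g]}, {[h]}, {[e=g], [h]}, {[i]}, {[e=g], [i]}, {[h], [i]}, {[e=g], [h], [i]}, {[e=g], [f], [h], [i]}} (9 elements).


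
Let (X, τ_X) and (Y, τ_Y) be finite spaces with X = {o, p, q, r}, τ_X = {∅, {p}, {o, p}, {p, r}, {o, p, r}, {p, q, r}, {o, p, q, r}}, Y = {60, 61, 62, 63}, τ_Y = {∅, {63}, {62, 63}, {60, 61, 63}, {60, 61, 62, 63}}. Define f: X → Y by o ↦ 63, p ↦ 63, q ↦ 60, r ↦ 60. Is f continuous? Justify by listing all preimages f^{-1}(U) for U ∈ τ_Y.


f IS continuous.

Compute f^{-1}(U) for each U ∈ τ_Y:
  U = ∅: f^{-1}(U) = ∅ ∈ τ_X ✓.
  U = {63}: f^{-1}(U) = {o, p} ∈ τ_X ✓.
  U = {62, 63}: f^{-1}(U) = {o, p} ∈ τ_X ✓.
  U = {60, 61, 63}: f^{-1}(U) = {o, p, q, r} ∈ τ_X ✓.
  U = {60, 61, 62, 63}: f^{-1}(U) = {o, p, q, r} ∈ τ_X ✓.
Every preimage lies in τ_X, so f IS continuous.


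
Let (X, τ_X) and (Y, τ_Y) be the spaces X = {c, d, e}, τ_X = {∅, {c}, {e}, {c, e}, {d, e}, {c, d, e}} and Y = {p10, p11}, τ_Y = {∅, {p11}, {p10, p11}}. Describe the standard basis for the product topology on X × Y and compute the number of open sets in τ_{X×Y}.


Basis B = {∅ × ∅, {c} × {p11}, {e} × {p11}, {c} × {p10, p11}, {c, e} × {p11}, {d, e} × {p11}, {e} × {p10, p11}, {c, d, e} × {p11}, {c, e} × {p10, p11}, {d, e} × {p10, p11}, {c, d, e} × {p10, p11}}; |τ_{X×Y}| = 18.

Enumerate products U × V with U ∈ τ_X, V ∈ τ_Y (deduplicated):
  ∅ × ∅ = {} (∅)
  {c} × {p11} = {(c,p11)}
  {e} × {p11} = {(e,p11)}
  {c} × {p10, p11} = {(c,p10), (c,p11)}
  {c, e} × {p11} = {(c,p11), (e,p11)}
  {d, e} × {p11} = {(d,p11), (e,p11)}
  {e} × {p10, p11} = {(e,p10), (e,p11)}
  {c, d, e} × {p11} = {(c,p11), (d,p11), (e,p11)}
  {c, e} × {p10, p11} = {(c,p10), (c,p11), (e,p10), (e,p11)}
  {d, e} × {p10, p11} = {(d,p10), (d,p11), (e,p10), (e,p11)}
  {c, d, e} × {p10, p11} = {(c,p10), (c,p11), (d,p10), (d,p11), (e,p10), (e,p11)}
These 11 distinct sets form the basis B.
Close under arbitrary unions to get τ_{X×Y}; counting gives |τ_{X×Y}| = 18.


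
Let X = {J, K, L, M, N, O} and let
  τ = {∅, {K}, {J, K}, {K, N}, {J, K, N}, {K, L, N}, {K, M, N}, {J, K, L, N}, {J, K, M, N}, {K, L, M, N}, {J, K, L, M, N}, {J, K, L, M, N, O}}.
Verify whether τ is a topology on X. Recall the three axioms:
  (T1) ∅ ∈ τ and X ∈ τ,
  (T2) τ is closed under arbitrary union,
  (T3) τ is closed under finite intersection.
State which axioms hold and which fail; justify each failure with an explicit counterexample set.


τ IS a topology on X.

Axiom (T1): ∅ ∈ τ? Yes; X ∈ τ? Yes.
Axiom (T2/T3): check pairwise unions and intersections of members of τ.
All pairwise intersections and unions checked — each lies in τ. Therefore τ satisfies (T1), (T2), (T3): it IS a topology on X.


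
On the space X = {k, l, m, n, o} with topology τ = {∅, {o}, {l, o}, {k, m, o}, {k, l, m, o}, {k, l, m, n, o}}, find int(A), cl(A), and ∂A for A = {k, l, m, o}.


int(A) = {k, l, m, o}, cl(A) = {k, l, m, n, o}, ∂A = {n}.

Closed sets in (X, τ) are complements of opens:
  closed(X, τ) = {∅, {n}, {l, n}, {k, m, n}, {k, l, m, n}, {k, l, m, n, o}}.
int(A) = ⋃ {U ∈ τ : U ⊆ A}. Opens contained in A: ∅, {o}, {l, o}, {k, m, o}, {k, l, m, o}.
Taking the union of these: int(A) = {k, l, m, o}.
cl(A) = ⋂ {C closed : A ⊆ C}. Closed sets containing A: {k, l, m, n, o}.
Intersecting these: cl(A) = {k, l, m, n, o}.
∂A = cl(A) ∖ int(A) = {k, l, m, n, o} ∖ {k, l, m, o} = {n}.


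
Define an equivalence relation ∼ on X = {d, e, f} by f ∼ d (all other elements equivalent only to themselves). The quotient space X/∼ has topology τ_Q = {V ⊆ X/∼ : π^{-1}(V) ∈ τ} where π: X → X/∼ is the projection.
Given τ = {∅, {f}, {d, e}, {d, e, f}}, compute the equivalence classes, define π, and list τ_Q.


X/∼ = {[d=f], [e]}; |τ_Q| = 2.

Equivalence classes: [d=f], [e].
Quotient map π: X → X/∼ sends d ↦ [d=f], e ↦ [e], f ↦ [d=f].
For each subset V ⊆ X/∼, compute π^{-1}(V) ⊆ X and check whether π^{-1}(V) ∈ τ. V is open in τ_Q iff π^{-1}(V) ∈ τ.
  V = {}: π^{-1}(V) = ∅ ∈ τ ✓.
  V = {[d=f]}: π^{-1}(V) = {d, f} ∉ τ ✗.
  V = {[e]}: π^{-1}(V) = {e} ∉ τ ✗.
  V = {[d=f], [e]}: π^{-1}(V) = {d, e, f} ∈ τ ✓.
Open sets in the quotient: τ_Q = {{}, {[d=f], [e]}} (2 elements).


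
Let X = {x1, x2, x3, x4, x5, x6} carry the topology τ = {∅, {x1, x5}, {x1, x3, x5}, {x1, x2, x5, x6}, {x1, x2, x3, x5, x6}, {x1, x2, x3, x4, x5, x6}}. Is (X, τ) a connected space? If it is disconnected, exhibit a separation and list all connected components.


(X, τ) is connected.

Find clopen sets (U ∈ τ with X ∖ U ∈ τ):
  U = ∅, X ∖ U = {x1, x2, x3, x4, x5, x6} — both open, so U is clopen.
  U = {x1, x2, x3, x4, x5, x6}, X ∖ U = ∅ — both open, so U is clopen.
Only trivial clopens (∅ and X) exist, so (X, τ) is connected.
Compute connected components by grouping points that agree on all clopens:
  component: {x1, x2, x3, x4, x5, x6}


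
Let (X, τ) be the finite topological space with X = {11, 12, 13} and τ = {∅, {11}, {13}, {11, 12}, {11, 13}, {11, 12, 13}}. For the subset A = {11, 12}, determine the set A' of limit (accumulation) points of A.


A' = {12}

For each x ∈ X, list the open sets U ∈ τ with x ∈ U, then check whether U ∩ (A ∖ {x}) ≠ ∅ for every such U.
  x = 11: open {11} ∋ x has {11} ∩ (A ∖ {11}) = ∅, so x is NOT a limit point.
  x = 12: opens ∋ x are {11, 12}, {11, 12, 13}; each meets A ∖ {12}, so x IS a limit point.
  x = 13: open {13} ∋ x has {13} ∩ (A ∖ {13}) = ∅, so x is NOT a limit point.
Collecting: A' = {12}.


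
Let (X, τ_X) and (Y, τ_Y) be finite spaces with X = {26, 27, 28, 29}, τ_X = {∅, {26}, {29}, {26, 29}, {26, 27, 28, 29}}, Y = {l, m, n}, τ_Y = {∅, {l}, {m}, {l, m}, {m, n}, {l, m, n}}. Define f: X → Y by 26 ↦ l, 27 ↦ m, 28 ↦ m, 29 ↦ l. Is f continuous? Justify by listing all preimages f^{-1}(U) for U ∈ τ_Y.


f is NOT continuous.

Compute f^{-1}(U) for each U ∈ τ_Y:
  U = ∅: f^{-1}(U) = ∅ ∈ τ_X ✓.
  U = {l}: f^{-1}(U) = {26, 29} ∈ τ_X ✓.
  U = {m}: f^{-1}(U) = {27, 28} ∉ τ_X ✗.
  U = {l, m}: f^{-1}(U) = {26, 27, 28, 29} ∈ τ_X ✓.
  U = {m, n}: f^{-1}(U) = {27, 28} ∉ τ_X ✗.
  U = {l, m, n}: f^{-1}(U) = {26, 27, 28, 29} ∈ τ_X ✓.
Found U = {m} with f^{-1}(U) = {27, 28} not in τ_X. Therefore f is NOT continuous.


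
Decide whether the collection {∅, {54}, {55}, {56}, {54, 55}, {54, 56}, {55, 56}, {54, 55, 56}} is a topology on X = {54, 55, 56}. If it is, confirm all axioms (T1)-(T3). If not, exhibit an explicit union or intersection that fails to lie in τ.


τ IS a topology on X.

Axiom (T1): ∅ ∈ τ? Yes; X ∈ τ? Yes.
Axiom (T2/T3): check pairwise unions and intersections of members of τ.
All pairwise intersections and unions checked — each lies in τ. Therefore τ satisfies (T1), (T2), (T3): it IS a topology on X.


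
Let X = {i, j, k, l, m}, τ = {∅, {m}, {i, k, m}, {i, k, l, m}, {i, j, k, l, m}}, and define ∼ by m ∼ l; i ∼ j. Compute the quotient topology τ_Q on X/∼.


X/∼ = {[i=j], [k], [l=m]}; |τ_Q| = 2.

Equivalence classes: [i=j], [k], [l=m].
Quotient map π: X → X/∼ sends i ↦ [i=j], j ↦ [i=j], k ↦ [k], l ↦ [l=m], m ↦ [l=m].
For each subset V ⊆ X/∼, compute π^{-1}(V) ⊆ X and check whether π^{-1}(V) ∈ τ. V is open in τ_Q iff π^{-1}(V) ∈ τ.
  V = {}: π^{-1}(V) = ∅ ∈ τ ✓.
  V = {[i=j]}: π^{-1}(V) = {i, j} ∉ τ ✗.
  V = {[k]}: π^{-1}(V) = {k} ∉ τ ✗.
  V = {[i=j], [k]}: π^{-1}(V) = {i, j, k} ∉ τ ✗.
  V = {[l=m]}: π^{-1}(V) = {l, m} ∉ τ ✗.
  V = {[i=j], [l=m]}: π^{-1}(V) = {i, j, l, m} ∉ τ ✗.
  V = {[k], [l=m]}: π^{-1}(V) = {k, l, m} ∉ τ ✗.
  V = {[i=j], [k], [l=m]}: π^{-1}(V) = {i, j, k, l, m} ∈ τ ✓.
Open sets in the quotient: τ_Q = {{}, {[i=j], [k], [l=m]}} (2 elements).


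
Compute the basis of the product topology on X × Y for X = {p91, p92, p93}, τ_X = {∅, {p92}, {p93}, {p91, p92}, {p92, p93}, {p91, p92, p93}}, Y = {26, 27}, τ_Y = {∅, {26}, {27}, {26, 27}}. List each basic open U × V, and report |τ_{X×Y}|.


Basis B = {∅ × ∅, {p92} × {26}, {p92} × {27}, {p93} × {26}, {p93} × {27}, {p91, p92} × {26}, {p91, p92} × {27}, {p92} × {26, 27}, {p92, p93} × {26}, {p92, p93} × {27}, {p93} × {26, 27}, {p91, p92, p93} × {26}, {p91, p92, p93} × {27}, {p91, p92} × {26, 27}, {p92, p93} × {26, 27}, {p91, p92, p93} × {26, 27}}; |τ_{X×Y}| = 36.

Enumerate products U × V with U ∈ τ_X, V ∈ τ_Y (deduplicated):
  ∅ × ∅ = {} (∅)
  {p92} × {26} = {(p92,26)}
  {p92} × {27} = {(p92,27)}
  {p93} × {26} = {(p93,26)}
  {p93} × {27} = {(p93,27)}
  {p91, p92} × {26} = {(p91,26), (p92,26)}
  {p91, p92} × {27} = {(p91,27), (p92,27)}
  {p92} × {26, 27} = {(p92,26), (p92,27)}
  {p92, p93} × {26} = {(p92,26), (p93,26)}
  {p92, p93} × {27} = {(p92,27), (p93,27)}
  {p93} × {26, 27} = {(p93,26), (p93,27)}
  {p91, p92, p93} × {26} = {(p91,26), (p92,26), (p93,26)}
  {p91, p92, p93} × {27} = {(p91,27), (p92,27), (p93,27)}
  {p91, p92} × {26, 27} = {(p91,26), (p91,27), (p92,26), (p92,27)}
  {p92, p93} × {26, 27} = {(p92,26), (p92,27), (p93,26), (p93,27)}
  {p91, p92, p93} × {26, 27} = {(p91,26), (p91,27), (p92,26), (p92,27), (p93,26), (p93,27)}
These 16 distinct sets form the basis B.
Close under arbitrary unions to get τ_{X×Y}; counting gives |τ_{X×Y}| = 36.


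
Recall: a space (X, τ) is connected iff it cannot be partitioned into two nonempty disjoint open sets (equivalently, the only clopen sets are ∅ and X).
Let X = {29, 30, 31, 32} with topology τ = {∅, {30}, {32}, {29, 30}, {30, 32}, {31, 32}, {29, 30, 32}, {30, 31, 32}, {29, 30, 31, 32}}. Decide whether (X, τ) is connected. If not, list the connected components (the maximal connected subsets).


(X, τ) is disconnected; components = [{29, 30}, {31, 32}].

Find clopen sets (U ∈ τ with X ∖ U ∈ τ):
  U = ∅, X ∖ U = {29, 30, 31, 32} — both open, so U is clopen.
  U = {29, 30}, X ∖ U = {31, 32} — both open, so U is clopen.
  U = {31, 32}, X ∖ U = {29, 30} — both open, so U is clopen.
  U = {29, 30, 31, 32}, X ∖ U = ∅ — both open, so U is clopen.
Nontrivial clopen(s) exist: e.g. {31, 32}. So (X, τ) is disconnected.
Compute connected components by grouping points that agree on all clopens:
  component: {29, 30}
  component: {31, 32}


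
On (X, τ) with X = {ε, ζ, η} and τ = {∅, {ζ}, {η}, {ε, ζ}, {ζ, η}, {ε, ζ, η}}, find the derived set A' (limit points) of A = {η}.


A' = ∅

For each x ∈ X, list the open sets U ∈ τ with x ∈ U, then check whether U ∩ (A ∖ {x}) ≠ ∅ for every such U.
  x = ε: open {ε, ζ} ∋ x has {ε, ζ} ∩ (A ∖ {ε}) = ∅, so x is NOT a limit point.
  x = ζ: open {ζ} ∋ x has {ζ} ∩ (A ∖ {ζ}) = ∅, so x is NOT a limit point.
  x = η: open {η} ∋ x has {η} ∩ (A ∖ {η}) = ∅, so x is NOT a limit point.
Collecting: A' = ∅.


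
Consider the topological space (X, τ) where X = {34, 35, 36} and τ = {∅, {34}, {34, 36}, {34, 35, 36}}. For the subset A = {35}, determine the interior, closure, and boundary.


int(A) = ∅, cl(A) = {35}, ∂A = {35}.

Closed sets in (X, τ) are complements of opens:
  closed(X, τ) = {∅, {35}, {35, 36}, {34, 35, 36}}.
int(A) = ⋃ {U ∈ τ : U ⊆ A}. Opens contained in A: ∅.
Taking the union of these: int(A) = ∅.
cl(A) = ⋂ {C closed : A ⊆ C}. Closed sets containing A: {35}, {35, 36}, {34, 35, 36}.
Intersecting these: cl(A) = {35}.
∂A = cl(A) ∖ int(A) = {35} ∖ ∅ = {35}.


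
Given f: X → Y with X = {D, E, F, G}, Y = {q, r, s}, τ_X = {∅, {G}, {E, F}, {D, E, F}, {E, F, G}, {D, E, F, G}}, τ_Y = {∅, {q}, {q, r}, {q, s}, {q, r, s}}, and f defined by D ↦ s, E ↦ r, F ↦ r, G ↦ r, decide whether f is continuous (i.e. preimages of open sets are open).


f is NOT continuous.

Compute f^{-1}(U) for each U ∈ τ_Y:
  U = ∅: f^{-1}(U) = ∅ ∈ τ_X ✓.
  U = {q}: f^{-1}(U) = ∅ ∈ τ_X ✓.
  U = {q, r}: f^{-1}(U) = {E, F, G} ∈ τ_X ✓.
  U = {q, s}: f^{-1}(U) = {D} ∉ τ_X ✗.
  U = {q, r, s}: f^{-1}(U) = {D, E, F, G} ∈ τ_X ✓.
Found U = {q, s} with f^{-1}(U) = {D} not in τ_X. Therefore f is NOT continuous.


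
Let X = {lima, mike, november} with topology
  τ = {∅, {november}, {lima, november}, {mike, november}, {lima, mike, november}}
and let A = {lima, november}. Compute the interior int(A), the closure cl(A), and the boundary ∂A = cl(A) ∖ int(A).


int(A) = {lima, november}, cl(A) = {lima, mike, november}, ∂A = {mike}.

Closed sets in (X, τ) are complements of opens:
  closed(X, τ) = {∅, {lima}, {mike}, {lima, mike}, {lima, mike, november}}.
int(A) = ⋃ {U ∈ τ : U ⊆ A}. Opens contained in A: ∅, {november}, {lima, november}.
Taking the union of these: int(A) = {lima, november}.
cl(A) = ⋂ {C closed : A ⊆ C}. Closed sets containing A: {lima, mike, november}.
Intersecting these: cl(A) = {lima, mike, november}.
∂A = cl(A) ∖ int(A) = {lima, mike, november} ∖ {lima, november} = {mike}.


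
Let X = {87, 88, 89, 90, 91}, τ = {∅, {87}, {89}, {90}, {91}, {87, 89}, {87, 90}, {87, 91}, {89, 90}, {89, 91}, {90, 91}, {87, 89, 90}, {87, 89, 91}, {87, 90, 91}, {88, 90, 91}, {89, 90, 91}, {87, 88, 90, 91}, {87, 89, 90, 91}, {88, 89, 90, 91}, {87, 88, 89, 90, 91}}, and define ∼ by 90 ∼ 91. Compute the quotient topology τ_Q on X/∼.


X/∼ = {[87], [88], [89], [90=91]}; |τ_Q| = 12.

Equivalence classes: [87], [88], [89], [90=91].
Quotient map π: X → X/∼ sends 87 ↦ [87], 88 ↦ [88], 89 ↦ [89], 90 ↦ [90=91], 91 ↦ [90=91].
For each subset V ⊆ X/∼, compute π^{-1}(V) ⊆ X and check whether π^{-1}(V) ∈ τ. V is open in τ_Q iff π^{-1}(V) ∈ τ.
  V = {}: π^{-1}(V) = ∅ ∈ τ ✓.
  V = {[87]}: π^{-1}(V) = {87} ∈ τ ✓.
  V = {[88]}: π^{-1}(V) = {88} ∉ τ ✗.
  V = {[87], [88]}: π^{-1}(V) = {87, 88} ∉ τ ✗.
  V = {[89]}: π^{-1}(V) = {89} ∈ τ ✓.
  V = {[87], [89]}: π^{-1}(V) = {87, 89} ∈ τ ✓.
  V = {[88], [89]}: π^{-1}(V) = {88, 89} ∉ τ ✗.
  V = {[87], [88], [89]}: π^{-1}(V) = {87, 88, 89} ∉ τ ✗.
  V = {[90=91]}: π^{-1}(V) = {90, 91} ∈ τ ✓.
  V = {[87], [90=91]}: π^{-1}(V) = {87, 90, 91} ∈ τ ✓.
  V = {[88], [90=91]}: π^{-1}(V) = {88, 90, 91} ∈ τ ✓.
  V = {[87], [88], [90=91]}: π^{-1}(V) = {87, 88, 90, 91} ∈ τ ✓.
  V = {[89], [90=91]}: π^{-1}(V) = {89, 90, 91} ∈ τ ✓.
  V = {[87], [89], [90=91]}: π^{-1}(V) = {87, 89, 90, 91} ∈ τ ✓.
  V = {[88], [89], [90=91]}: π^{-1}(V) = {88, 89, 90, 91} ∈ τ ✓.
  V = {[87], [88], [89], [90=91]}: π^{-1}(V) = {87, 88, 89, 90, 91} ∈ τ ✓.
Open sets in the quotient: τ_Q = {{}, {[87]}, {[89]}, {[87], [89]}, {[90=91]}, {[87], [90=91]}, {[88], [90=91]}, {[87], [88], [90=91]}, {[89], [90=91]}, {[87], [89], [90=91]}, {[88], [89], [90=91]}, {[87], [88], [89], [90=91]}} (12 elements).


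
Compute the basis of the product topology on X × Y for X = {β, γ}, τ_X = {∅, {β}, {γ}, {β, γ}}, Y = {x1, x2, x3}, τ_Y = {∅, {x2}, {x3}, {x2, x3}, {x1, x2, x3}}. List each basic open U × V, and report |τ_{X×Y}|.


Basis B = {∅ × ∅, {β} × {x2}, {β} × {x3}, {γ} × {x2}, {γ} × {x3}, {β} × {x2, x3}, {β, γ} × {x2}, {β, γ} × {x3}, {γ} × {x2, x3}, {β} × {x1, x2, x3}, {γ} × {x1, x2, x3}, {β, γ} × {x2, x3}, {β, γ} × {x1, x2, x3}}; |τ_{X×Y}| = 25.

Enumerate products U × V with U ∈ τ_X, V ∈ τ_Y (deduplicated):
  ∅ × ∅ = {} (∅)
  {β} × {x2} = {(β,x2)}
  {β} × {x3} = {(β,x3)}
  {γ} × {x2} = {(γ,x2)}
  {γ} × {x3} = {(γ,x3)}
  {β} × {x2, x3} = {(β,x2), (β,x3)}
  {β, γ} × {x2} = {(β,x2), (γ,x2)}
  {β, γ} × {x3} = {(β,x3), (γ,x3)}
  {γ} × {x2, x3} = {(γ,x2), (γ,x3)}
  {β} × {x1, x2, x3} = {(β,x1), (β,x2), (β,x3)}
  {γ} × {x1, x2, x3} = {(γ,x1), (γ,x2), (γ,x3)}
  {β, γ} × {x2, x3} = {(β,x2), (β,x3), (γ,x2), (γ,x3)}
  {β, γ} × {x1, x2, x3} = {(β,x1), (β,x2), (β,x3), (γ,x1), (γ,x2), (γ,x3)}
These 13 distinct sets form the basis B.
Close under arbitrary unions to get τ_{X×Y}; counting gives |τ_{X×Y}| = 25.


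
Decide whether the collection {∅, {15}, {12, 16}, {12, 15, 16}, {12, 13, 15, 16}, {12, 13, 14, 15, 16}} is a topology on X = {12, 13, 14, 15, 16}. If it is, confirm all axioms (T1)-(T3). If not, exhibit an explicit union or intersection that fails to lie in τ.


τ IS a topology on X.

Axiom (T1): ∅ ∈ τ? Yes; X ∈ τ? Yes.
Axiom (T2/T3): check pairwise unions and intersections of members of τ.
All pairwise intersections and unions checked — each lies in τ. Therefore τ satisfies (T1), (T2), (T3): it IS a topology on X.


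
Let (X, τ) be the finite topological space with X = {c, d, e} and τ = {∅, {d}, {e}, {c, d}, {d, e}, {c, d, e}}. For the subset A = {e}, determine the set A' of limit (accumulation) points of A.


A' = ∅

For each x ∈ X, list the open sets U ∈ τ with x ∈ U, then check whether U ∩ (A ∖ {x}) ≠ ∅ for every such U.
  x = c: open {c, d} ∋ x has {c, d} ∩ (A ∖ {c}) = ∅, so x is NOT a limit point.
  x = d: open {d} ∋ x has {d} ∩ (A ∖ {d}) = ∅, so x is NOT a limit point.
  x = e: open {e} ∋ x has {e} ∩ (A ∖ {e}) = ∅, so x is NOT a limit point.
Collecting: A' = ∅.


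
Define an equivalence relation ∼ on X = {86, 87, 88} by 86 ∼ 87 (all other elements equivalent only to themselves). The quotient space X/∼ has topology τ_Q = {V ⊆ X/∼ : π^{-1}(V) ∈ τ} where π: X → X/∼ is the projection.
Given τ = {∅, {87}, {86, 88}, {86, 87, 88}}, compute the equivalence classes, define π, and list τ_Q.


X/∼ = {[86=87], [88]}; |τ_Q| = 2.

Equivalence classes: [86=87], [88].
Quotient map π: X → X/∼ sends 86 ↦ [86=87], 87 ↦ [86=87], 88 ↦ [88].
For each subset V ⊆ X/∼, compute π^{-1}(V) ⊆ X and check whether π^{-1}(V) ∈ τ. V is open in τ_Q iff π^{-1}(V) ∈ τ.
  V = {}: π^{-1}(V) = ∅ ∈ τ ✓.
  V = {[86=87]}: π^{-1}(V) = {86, 87} ∉ τ ✗.
  V = {[88]}: π^{-1}(V) = {88} ∉ τ ✗.
  V = {[86=87], [88]}: π^{-1}(V) = {86, 87, 88} ∈ τ ✓.
Open sets in the quotient: τ_Q = {{}, {[86=87], [88]}} (2 elements).


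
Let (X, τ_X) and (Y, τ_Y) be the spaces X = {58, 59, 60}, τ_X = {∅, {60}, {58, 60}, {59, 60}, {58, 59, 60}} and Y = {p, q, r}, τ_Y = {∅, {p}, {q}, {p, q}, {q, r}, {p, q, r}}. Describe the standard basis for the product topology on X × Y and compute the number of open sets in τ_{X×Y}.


Basis B = {∅ × ∅, {60} × {p}, {60} × {q}, {58, 60} × {p}, {58, 60} × {q}, {59, 60} × {p}, {59, 60} × {q}, {60} × {p, q}, {60} × {q, r}, {58, 59, 60} × {p}, {58, 59, 60} × {q}, {60} × {p, q, r}, {58, 60} × {p, q}, {58, 60} × {q, r}, {59, 60} × {p, q}, {59, 60} × {q, r}, {58, 60} × {p, q, r}, {58, 59, 60} × {p, q}, {58, 59, 60} × {q, r}, {59, 60} × {p, q, r}, {58, 59, 60} × {p, q, r}}; |τ_{X×Y}| = 70.

Enumerate products U × V with U ∈ τ_X, V ∈ τ_Y (deduplicated):
  ∅ × ∅ = {} (∅)
  {60} × {p} = {(60,p)}
  {60} × {q} = {(60,q)}
  {58, 60} × {p} = {(58,p), (60,p)}
  {58, 60} × {q} = {(58,q), (60,q)}
  {59, 60} × {p} = {(59,p), (60,p)}
  {59, 60} × {q} = {(59,q), (60,q)}
  {60} × {p, q} = {(60,p), (60,q)}
  {60} × {q, r} = {(60,q), (60,r)}
  {58, 59, 60} × {p} = {(58,p), (59,p), (60,p)}
  {58, 59, 60} × {q} = {(58,q), (59,q), (60,q)}
  {60} × {p, q, r} = {(60,p), (60,q), (60,r)}
  {58, 60} × {p, q} = {(58,p), (58,q), (60,p), (60,q)}
  {58, 60} × {q, r} = {(58,q), (58,r), (60,q), (60,r)}
  {59, 60} × {p, q} = {(59,p), (59,q), (60,p), (60,q)}
  {59, 60} × {q, r} = {(59,q), (59,r), (60,q), (60,r)}
  {58, 60} × {p, q, r} = {(58,p), (58,q), (58,r), (60,p), (60,q), (60,r)}
  {58, 59, 60} × {p, q} = {(58,p), (58,q), (59,p), (59,q), (60,p), (60,q)}
  {58, 59, 60} × {q, r} = {(58,q), (58,r), (59,q), (59,r), (60,q), (60,r)}
  {59, 60} × {p, q, r} = {(59,p), (59,q), (59,r), (60,p), (60,q), (60,r)}
  {58, 59, 60} × {p, q, r} = {(58,p), (58,q), (58,r), (59,p), (59,q), (59,r), (60,p), (60,q), (60,r)}
These 21 distinct sets form the basis B.
Close under arbitrary unions to get τ_{X×Y}; counting gives |τ_{X×Y}| = 70.


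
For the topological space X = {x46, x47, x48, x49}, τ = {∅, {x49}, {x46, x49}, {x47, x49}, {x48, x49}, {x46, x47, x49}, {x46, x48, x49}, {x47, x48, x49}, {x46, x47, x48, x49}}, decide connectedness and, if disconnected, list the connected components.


(X, τ) is connected.

Find clopen sets (U ∈ τ with X ∖ U ∈ τ):
  U = ∅, X ∖ U = {x46, x47, x48, x49} — both open, so U is clopen.
  U = {x46, x47, x48, x49}, X ∖ U = ∅ — both open, so U is clopen.
Only trivial clopens (∅ and X) exist, so (X, τ) is connected.
Compute connected components by grouping points that agree on all clopens:
  component: {x46, x47, x48, x49}


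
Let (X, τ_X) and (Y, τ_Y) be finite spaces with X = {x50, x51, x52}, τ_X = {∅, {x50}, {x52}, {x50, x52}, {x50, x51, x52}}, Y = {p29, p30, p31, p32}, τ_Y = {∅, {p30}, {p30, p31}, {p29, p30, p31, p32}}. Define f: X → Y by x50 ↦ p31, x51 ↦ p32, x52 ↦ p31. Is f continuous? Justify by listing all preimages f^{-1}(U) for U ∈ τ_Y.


f IS continuous.

Compute f^{-1}(U) for each U ∈ τ_Y:
  U = ∅: f^{-1}(U) = ∅ ∈ τ_X ✓.
  U = {p30}: f^{-1}(U) = ∅ ∈ τ_X ✓.
  U = {p30, p31}: f^{-1}(U) = {x50, x52} ∈ τ_X ✓.
  U = {p29, p30, p31, p32}: f^{-1}(U) = {x50, x51, x52} ∈ τ_X ✓.
Every preimage lies in τ_X, so f IS continuous.


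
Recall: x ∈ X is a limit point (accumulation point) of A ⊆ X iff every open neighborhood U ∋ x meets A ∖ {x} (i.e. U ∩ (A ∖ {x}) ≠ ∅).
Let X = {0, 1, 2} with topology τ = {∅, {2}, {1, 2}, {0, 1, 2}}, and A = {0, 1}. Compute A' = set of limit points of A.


A' = {0}

For each x ∈ X, list the open sets U ∈ τ with x ∈ U, then check whether U ∩ (A ∖ {x}) ≠ ∅ for every such U.
  x = 0: opens ∋ x are {0, 1, 2}; each meets A ∖ {0}, so x IS a limit point.
  x = 1: open {1, 2} ∋ x has {1, 2} ∩ (A ∖ {1}) = ∅, so x is NOT a limit point.
  x = 2: open {2} ∋ x has {2} ∩ (A ∖ {2}) = ∅, so x is NOT a limit point.
Collecting: A' = {0}.


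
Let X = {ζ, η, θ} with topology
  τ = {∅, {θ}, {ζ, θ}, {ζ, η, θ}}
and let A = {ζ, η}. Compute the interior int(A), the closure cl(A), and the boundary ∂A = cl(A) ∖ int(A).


int(A) = ∅, cl(A) = {ζ, η}, ∂A = {ζ, η}.

Closed sets in (X, τ) are complements of opens:
  closed(X, τ) = {∅, {η}, {ζ, η}, {ζ, η, θ}}.
int(A) = ⋃ {U ∈ τ : U ⊆ A}. Opens contained in A: ∅.
Taking the union of these: int(A) = ∅.
cl(A) = ⋂ {C closed : A ⊆ C}. Closed sets containing A: {ζ, η}, {ζ, η, θ}.
Intersecting these: cl(A) = {ζ, η}.
∂A = cl(A) ∖ int(A) = {ζ, η} ∖ ∅ = {ζ, η}.


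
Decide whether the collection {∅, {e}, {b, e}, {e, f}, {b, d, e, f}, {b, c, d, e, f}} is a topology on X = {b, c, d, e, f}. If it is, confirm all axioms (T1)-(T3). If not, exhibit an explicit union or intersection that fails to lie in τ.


τ is NOT a topology on X.

Axiom (T1): ∅ ∈ τ? Yes; X ∈ τ? Yes.
Axiom (T2/T3): check pairwise unions and intersections of members of τ.
Counterexample for (T2): {b, e} ∪ {e, f} = {b, e, f} ∉ τ. Therefore τ is NOT a topology.


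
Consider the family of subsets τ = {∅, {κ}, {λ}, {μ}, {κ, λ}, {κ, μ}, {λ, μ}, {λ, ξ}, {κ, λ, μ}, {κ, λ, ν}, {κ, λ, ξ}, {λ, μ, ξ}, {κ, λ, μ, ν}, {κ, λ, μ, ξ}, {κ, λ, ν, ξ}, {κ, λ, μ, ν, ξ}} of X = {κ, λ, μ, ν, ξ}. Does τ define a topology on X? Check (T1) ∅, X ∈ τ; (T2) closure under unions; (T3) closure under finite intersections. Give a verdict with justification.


τ IS a topology on X.

Axiom (T1): ∅ ∈ τ? Yes; X ∈ τ? Yes.
Axiom (T2/T3): check pairwise unions and intersections of members of τ.
All pairwise intersections and unions checked — each lies in τ. Therefore τ satisfies (T1), (T2), (T3): it IS a topology on X.


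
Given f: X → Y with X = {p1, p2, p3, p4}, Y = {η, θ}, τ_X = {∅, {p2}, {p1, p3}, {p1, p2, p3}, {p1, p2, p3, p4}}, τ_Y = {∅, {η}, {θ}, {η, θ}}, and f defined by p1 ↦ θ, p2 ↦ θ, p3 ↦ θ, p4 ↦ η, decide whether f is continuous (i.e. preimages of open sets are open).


f is NOT continuous.

Compute f^{-1}(U) for each U ∈ τ_Y:
  U = ∅: f^{-1}(U) = ∅ ∈ τ_X ✓.
  U = {η}: f^{-1}(U) = {p4} ∉ τ_X ✗.
  U = {θ}: f^{-1}(U) = {p1, p2, p3} ∈ τ_X ✓.
  U = {η, θ}: f^{-1}(U) = {p1, p2, p3, p4} ∈ τ_X ✓.
Found U = {η} with f^{-1}(U) = {p4} not in τ_X. Therefore f is NOT continuous.


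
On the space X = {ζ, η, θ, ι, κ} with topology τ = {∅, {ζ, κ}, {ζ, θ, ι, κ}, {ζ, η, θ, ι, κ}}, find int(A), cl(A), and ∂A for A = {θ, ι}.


int(A) = ∅, cl(A) = {η, θ, ι}, ∂A = {η, θ, ι}.

Closed sets in (X, τ) are complements of opens:
  closed(X, τ) = {∅, {η}, {η, θ, ι}, {ζ, η, θ, ι, κ}}.
int(A) = ⋃ {U ∈ τ : U ⊆ A}. Opens contained in A: ∅.
Taking the union of these: int(A) = ∅.
cl(A) = ⋂ {C closed : A ⊆ C}. Closed sets containing A: {η, θ, ι}, {ζ, η, θ, ι, κ}.
Intersecting these: cl(A) = {η, θ, ι}.
∂A = cl(A) ∖ int(A) = {η, θ, ι} ∖ ∅ = {η, θ, ι}.


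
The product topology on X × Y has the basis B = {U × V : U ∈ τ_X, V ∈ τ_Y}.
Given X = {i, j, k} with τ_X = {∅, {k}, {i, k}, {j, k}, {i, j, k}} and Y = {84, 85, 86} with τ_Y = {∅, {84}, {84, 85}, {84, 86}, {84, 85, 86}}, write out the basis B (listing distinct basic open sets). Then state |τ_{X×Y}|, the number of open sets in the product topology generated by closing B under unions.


Basis B = {∅ × ∅, {k} × {84}, {i, k} × {84}, {j, k} × {84}, {k} × {84, 85}, {k} × {84, 86}, {i, j, k} × {84}, {k} × {84, 85, 86}, {i, k} × {84, 85}, {i, k} × {84, 86}, {j, k} × {84, 85}, {j, k} × {84, 86}, {i, k} × {84, 85, 86}, {i, j, k} × {84, 85}, {i, j, k} × {84, 86}, {j, k} × {84, 85, 86}, {i, j, k} × {84, 85, 86}}; |τ_{X×Y}| = 48.

Enumerate products U × V with U ∈ τ_X, V ∈ τ_Y (deduplicated):
  ∅ × ∅ = {} (∅)
  {k} × {84} = {(k,84)}
  {i, k} × {84} = {(i,84), (k,84)}
  {j, k} × {84} = {(j,84), (k,84)}
  {k} × {84, 85} = {(k,84), (k,85)}
  {k} × {84, 86} = {(k,84), (k,86)}
  {i, j, k} × {84} = {(i,84), (j,84), (k,84)}
  {k} × {84, 85, 86} = {(k,84), (k,85), (k,86)}
  {i, k} × {84, 85} = {(i,84), (i,85), (k,84), (k,85)}
  {i, k} × {84, 86} = {(i,84), (i,86), (k,84), (k,86)}
  {j, k} × {84, 85} = {(j,84), (j,85), (k,84), (k,85)}
  {j, k} × {84, 86} = {(j,84), (j,86), (k,84), (k,86)}
  {i, k} × {84, 85, 86} = {(i,84), (i,85), (i,86), (k,84), (k,85), (k,86)}
  {i, j, k} × {84, 85} = {(i,84), (i,85), (j,84), (j,85), (k,84), (k,85)}
  {i, j, k} × {84, 86} = {(i,84), (i,86), (j,84), (j,86), (k,84), (k,86)}
  {j, k} × {84, 85, 86} = {(j,84), (j,85), (j,86), (k,84), (k,85), (k,86)}
  {i, j, k} × {84, 85, 86} = {(i,84), (i,85), (i,86), (j,84), (j,85), (j,86), (k,84), (k,85), (k,86)}
These 17 distinct sets form the basis B.
Close under arbitrary unions to get τ_{X×Y}; counting gives |τ_{X×Y}| = 48.
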